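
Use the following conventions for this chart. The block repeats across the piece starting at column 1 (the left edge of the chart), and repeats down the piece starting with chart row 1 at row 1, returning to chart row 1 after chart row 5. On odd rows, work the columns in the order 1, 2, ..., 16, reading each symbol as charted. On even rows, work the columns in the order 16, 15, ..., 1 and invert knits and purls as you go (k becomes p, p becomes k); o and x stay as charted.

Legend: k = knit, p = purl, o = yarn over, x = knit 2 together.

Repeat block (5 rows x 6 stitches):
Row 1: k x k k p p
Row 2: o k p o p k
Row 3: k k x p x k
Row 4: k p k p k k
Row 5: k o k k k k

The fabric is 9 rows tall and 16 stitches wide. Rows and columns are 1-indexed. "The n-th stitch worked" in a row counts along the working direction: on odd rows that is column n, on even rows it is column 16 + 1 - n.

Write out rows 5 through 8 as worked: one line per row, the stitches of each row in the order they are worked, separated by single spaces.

Row 5: chart row 5, RS - tile across columns 1-16 and work as-is.
Row 6: chart row 1, WS - tiled (columns 1-16): k x k k p p k x k k p p k x k k; work from column 16 back to 1 with k<->p swapped.
Row 7: chart row 2, RS - tile across columns 1-16 and work as-is.
Row 8: chart row 3, WS - tiled (columns 1-16): k k x p x k k k x p x k k k x p; work from column 16 back to 1 with k<->p swapped.

== ROWS AS WORKED ==
k o k k k k k o k k k k k o k k
p p x p k k p p x p k k p p x p
o k p o p k o k p o p k o k p o
k x p p p x k x p p p x k x p p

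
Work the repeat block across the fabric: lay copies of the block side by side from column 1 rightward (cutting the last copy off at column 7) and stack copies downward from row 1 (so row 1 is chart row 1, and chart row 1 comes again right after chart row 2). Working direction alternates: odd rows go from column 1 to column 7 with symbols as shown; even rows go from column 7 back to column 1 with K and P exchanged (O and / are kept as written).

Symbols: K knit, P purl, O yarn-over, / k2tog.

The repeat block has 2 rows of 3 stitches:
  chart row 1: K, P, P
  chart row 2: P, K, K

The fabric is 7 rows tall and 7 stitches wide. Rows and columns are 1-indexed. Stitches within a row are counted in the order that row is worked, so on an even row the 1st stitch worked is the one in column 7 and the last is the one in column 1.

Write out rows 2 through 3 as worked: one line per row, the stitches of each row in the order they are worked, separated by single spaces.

Row 2: chart row 2, WS - tiled (columns 1-7): P K K P K K P; work from column 7 back to 1 with K<->P swapped.
Row 3: chart row 1, RS - tile across columns 1-7 and work as-is.

== ROWS AS WORKED ==
K P P K P P K
K P P K P P K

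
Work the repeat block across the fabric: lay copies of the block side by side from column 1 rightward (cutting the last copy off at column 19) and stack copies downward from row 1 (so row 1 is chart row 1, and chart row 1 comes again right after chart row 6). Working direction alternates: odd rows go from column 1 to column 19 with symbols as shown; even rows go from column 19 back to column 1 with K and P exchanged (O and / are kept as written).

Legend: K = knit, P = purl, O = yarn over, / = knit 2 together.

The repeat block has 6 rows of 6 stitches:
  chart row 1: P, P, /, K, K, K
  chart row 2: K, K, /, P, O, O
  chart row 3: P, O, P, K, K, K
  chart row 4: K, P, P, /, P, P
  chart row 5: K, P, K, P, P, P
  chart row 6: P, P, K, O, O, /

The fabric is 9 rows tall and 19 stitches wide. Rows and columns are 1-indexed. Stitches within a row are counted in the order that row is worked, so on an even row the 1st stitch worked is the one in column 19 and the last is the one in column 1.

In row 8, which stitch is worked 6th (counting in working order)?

== STITCH ==
P

Derivation:
Row 8: (8-1) mod 6 = 1, so use chart row 2. Even row -> WS.
Chart row 2 tiled across columns 1-19: K K / P O O K K / P O O K K / P O O K
WS row: flip the tiled sequence (start at column 19) and apply K<->P; O and / stay.
Row 8 as worked: P O O K / P P O O K / P P O O K / P P
Counting 6 along the worked row gives P.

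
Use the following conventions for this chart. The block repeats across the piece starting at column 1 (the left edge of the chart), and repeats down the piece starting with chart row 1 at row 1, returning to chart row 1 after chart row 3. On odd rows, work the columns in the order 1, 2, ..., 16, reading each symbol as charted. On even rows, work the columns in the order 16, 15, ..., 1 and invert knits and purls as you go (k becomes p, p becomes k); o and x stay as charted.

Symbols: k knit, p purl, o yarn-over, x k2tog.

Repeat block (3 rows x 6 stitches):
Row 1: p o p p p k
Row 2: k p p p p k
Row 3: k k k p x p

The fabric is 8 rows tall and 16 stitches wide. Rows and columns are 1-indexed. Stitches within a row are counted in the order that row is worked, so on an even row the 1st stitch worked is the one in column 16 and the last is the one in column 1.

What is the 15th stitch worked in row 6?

== STITCH ==
p

Derivation:
For row 6: chart row = ((6-1) mod 3) + 1 = 3; this is a WS (even) row.
Chart row 3 tiled across columns 1-16: k k k p x p k k k p x p k k k p
Wrong side: read the tiled row from column 16 down to 1 and exchange k with p (leave o, x).
Row 6 as worked: k p p p k x k p p p k x k p p p
Counting 15 along the worked row gives p.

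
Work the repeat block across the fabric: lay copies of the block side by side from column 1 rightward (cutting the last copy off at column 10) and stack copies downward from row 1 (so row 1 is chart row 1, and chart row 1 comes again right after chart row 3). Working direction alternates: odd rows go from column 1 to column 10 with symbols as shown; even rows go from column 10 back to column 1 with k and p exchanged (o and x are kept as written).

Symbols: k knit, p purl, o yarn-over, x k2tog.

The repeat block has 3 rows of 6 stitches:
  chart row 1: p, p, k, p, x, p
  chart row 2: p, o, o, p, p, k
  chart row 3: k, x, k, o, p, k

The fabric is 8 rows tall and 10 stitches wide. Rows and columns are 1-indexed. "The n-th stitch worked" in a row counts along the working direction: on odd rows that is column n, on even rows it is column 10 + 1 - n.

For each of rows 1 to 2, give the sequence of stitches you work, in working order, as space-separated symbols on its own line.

== ROWS AS WORKED ==
p p k p x p p p k p
k o o k p k k o o k

Derivation:
Row 1: chart row 1, RS - tile across columns 1-10 and work as-is.
Row 2: chart row 2, WS - tiled (columns 1-10): p o o p p k p o o p; work from column 10 back to 1 with k<->p swapped.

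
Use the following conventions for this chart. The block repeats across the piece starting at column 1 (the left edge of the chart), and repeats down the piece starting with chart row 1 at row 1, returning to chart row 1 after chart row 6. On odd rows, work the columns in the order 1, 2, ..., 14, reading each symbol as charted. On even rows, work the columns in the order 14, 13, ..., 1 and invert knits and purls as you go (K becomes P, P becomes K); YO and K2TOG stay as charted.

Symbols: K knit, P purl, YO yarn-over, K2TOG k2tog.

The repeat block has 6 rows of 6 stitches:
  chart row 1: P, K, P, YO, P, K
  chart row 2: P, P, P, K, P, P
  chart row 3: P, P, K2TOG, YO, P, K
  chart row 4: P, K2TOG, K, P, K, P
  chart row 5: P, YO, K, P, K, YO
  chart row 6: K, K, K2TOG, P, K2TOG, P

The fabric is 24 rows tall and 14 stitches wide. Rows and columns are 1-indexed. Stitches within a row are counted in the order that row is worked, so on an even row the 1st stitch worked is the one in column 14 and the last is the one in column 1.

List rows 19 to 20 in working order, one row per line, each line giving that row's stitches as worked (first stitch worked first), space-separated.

Result:
P K P YO P K P K P YO P K P K
K K K K P K K K K K P K K K

Derivation:
Row 19: chart row 1, RS - tile across columns 1-14 and work as-is.
Row 20: chart row 2, WS - tiled (columns 1-14): P P P K P P P P P K P P P P; work from column 14 back to 1 with K<->P swapped.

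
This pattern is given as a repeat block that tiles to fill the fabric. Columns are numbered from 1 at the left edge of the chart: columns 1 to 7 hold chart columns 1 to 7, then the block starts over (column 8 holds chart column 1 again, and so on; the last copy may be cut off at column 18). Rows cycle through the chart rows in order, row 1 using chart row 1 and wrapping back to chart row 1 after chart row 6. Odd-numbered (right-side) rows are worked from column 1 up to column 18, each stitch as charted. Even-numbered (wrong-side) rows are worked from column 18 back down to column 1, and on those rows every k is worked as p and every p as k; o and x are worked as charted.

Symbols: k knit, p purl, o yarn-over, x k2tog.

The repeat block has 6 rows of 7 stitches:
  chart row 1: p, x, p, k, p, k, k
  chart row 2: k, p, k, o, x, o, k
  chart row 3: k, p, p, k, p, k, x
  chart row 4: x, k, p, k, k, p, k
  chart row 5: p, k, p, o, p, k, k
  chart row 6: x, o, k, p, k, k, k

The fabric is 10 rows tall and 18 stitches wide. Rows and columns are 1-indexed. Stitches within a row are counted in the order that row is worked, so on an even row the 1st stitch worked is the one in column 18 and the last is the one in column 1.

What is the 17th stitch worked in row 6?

For row 6: chart row = ((6-1) mod 6) + 1 = 6; this is a WS (even) row.
Chart row 6 tiled across columns 1-18: x o k p k k k x o k p k k k x o k p
Wrong side: read the tiled row from column 18 down to 1 and exchange k with p (leave o, x).
Row 6 as worked: k p o x p p p k p o x p p p k p o x
The 17th stitch worked is o.

Result:
o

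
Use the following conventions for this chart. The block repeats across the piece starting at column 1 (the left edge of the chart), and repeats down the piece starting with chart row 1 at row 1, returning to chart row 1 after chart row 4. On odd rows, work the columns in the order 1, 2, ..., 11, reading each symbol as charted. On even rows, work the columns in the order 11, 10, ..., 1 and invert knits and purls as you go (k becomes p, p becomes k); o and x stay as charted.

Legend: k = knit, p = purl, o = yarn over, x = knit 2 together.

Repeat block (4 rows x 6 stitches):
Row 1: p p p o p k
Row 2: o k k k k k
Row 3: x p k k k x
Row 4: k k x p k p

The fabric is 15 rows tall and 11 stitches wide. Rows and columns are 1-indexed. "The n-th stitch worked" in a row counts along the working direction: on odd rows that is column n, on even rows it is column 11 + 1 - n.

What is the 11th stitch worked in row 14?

== STITCH ==
o

Derivation:
Row 14 uses chart row ((14-1) mod 4)+1 = 2. Row 14 is even, so WS.
Chart row 2 tiled across columns 1-11: o k k k k k o k k k k
WS row: flip the tiled sequence (start at column 11) and apply k<->p; o and x stay.
Row 14 as worked: p p p p o p p p p p o
Stitch 11 in working order -> o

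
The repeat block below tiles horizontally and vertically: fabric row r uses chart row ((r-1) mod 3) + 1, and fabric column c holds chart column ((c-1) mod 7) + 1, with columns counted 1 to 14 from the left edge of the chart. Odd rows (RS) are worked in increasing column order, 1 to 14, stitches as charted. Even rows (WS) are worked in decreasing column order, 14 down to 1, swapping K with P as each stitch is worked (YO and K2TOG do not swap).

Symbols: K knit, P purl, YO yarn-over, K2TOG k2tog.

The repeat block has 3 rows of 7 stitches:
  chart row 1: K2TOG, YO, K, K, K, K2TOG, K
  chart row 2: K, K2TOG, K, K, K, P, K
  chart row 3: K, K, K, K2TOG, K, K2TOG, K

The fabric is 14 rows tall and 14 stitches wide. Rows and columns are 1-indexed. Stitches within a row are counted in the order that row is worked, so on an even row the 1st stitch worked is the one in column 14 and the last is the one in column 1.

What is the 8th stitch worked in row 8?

== STITCH ==
P

Derivation:
Row 8 uses chart row ((8-1) mod 3)+1 = 2. Row 8 is even, so WS.
Chart row 2 tiled across columns 1-14: K K2TOG K K K P K K K2TOG K K K P K
WS row: flip the tiled sequence (start at column 14) and apply K<->P; YO and K2TOG stay.
Row 8 as worked: P K P P P K2TOG P P K P P P K2TOG P
The 8th stitch worked is P.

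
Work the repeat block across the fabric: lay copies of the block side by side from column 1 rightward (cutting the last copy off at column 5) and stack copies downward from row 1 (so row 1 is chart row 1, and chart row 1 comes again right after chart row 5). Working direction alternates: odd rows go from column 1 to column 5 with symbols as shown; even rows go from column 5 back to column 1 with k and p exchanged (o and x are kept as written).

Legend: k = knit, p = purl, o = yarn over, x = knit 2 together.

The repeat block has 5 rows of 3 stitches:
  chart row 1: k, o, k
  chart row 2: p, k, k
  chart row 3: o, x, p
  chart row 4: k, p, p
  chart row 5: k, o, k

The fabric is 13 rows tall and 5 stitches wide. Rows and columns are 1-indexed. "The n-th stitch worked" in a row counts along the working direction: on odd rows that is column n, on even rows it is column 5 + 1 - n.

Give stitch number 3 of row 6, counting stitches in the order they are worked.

== STITCH ==
p

Derivation:
For row 6: chart row = ((6-1) mod 5) + 1 = 1; this is a WS (even) row.
Chart row 1 tiled across columns 1-5: k o k k o
WS: work from column 5 back to column 1 (reverse the tiled row), swapping k<->p (o and x unchanged).
Row 6 as worked: o p p o p
The 3rd stitch worked is p.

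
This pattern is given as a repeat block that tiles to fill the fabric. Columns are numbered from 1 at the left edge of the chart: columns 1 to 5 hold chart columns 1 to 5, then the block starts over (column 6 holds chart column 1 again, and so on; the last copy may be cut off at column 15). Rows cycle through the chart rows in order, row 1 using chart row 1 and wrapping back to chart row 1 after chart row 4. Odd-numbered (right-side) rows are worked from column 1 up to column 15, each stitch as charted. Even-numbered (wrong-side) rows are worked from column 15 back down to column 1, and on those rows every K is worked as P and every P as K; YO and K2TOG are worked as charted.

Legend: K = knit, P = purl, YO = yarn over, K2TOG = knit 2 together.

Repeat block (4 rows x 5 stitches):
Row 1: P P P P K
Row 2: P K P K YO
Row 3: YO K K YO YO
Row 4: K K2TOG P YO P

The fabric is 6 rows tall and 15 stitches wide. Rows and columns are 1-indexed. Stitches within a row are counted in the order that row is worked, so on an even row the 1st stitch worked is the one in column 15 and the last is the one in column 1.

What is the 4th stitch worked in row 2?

Stitch:
P

Derivation:
For row 2: chart row = ((2-1) mod 4) + 1 = 2; this is a WS (even) row.
Chart row 2 tiled across columns 1-15: P K P K YO P K P K YO P K P K YO
WS: work from column 15 back to column 1 (reverse the tiled row), swapping K<->P (YO and K2TOG unchanged).
Row 2 as worked: YO P K P K YO P K P K YO P K P K
Counting 4 along the worked row gives P.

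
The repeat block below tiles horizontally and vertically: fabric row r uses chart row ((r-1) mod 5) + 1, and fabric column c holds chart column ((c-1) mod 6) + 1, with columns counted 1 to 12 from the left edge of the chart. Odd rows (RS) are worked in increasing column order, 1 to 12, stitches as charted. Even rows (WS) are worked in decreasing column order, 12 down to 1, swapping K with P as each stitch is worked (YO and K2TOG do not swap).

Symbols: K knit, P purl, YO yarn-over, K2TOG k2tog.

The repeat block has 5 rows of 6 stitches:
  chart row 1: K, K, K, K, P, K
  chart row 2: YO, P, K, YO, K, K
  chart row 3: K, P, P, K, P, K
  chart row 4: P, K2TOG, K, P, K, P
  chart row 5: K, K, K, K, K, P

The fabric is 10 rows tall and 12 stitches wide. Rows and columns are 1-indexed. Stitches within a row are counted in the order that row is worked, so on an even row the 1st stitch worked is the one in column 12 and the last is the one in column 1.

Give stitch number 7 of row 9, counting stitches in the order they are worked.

For row 9: chart row = ((9-1) mod 5) + 1 = 4; this is a RS (odd) row.
Chart row 4 tiled across columns 1-12: P K2TOG K P K P P K2TOG K P K P
Right side: take the tiled row as-is (worked left to right from column 1).
Counting 7 along the worked row gives P.

Stitch:
P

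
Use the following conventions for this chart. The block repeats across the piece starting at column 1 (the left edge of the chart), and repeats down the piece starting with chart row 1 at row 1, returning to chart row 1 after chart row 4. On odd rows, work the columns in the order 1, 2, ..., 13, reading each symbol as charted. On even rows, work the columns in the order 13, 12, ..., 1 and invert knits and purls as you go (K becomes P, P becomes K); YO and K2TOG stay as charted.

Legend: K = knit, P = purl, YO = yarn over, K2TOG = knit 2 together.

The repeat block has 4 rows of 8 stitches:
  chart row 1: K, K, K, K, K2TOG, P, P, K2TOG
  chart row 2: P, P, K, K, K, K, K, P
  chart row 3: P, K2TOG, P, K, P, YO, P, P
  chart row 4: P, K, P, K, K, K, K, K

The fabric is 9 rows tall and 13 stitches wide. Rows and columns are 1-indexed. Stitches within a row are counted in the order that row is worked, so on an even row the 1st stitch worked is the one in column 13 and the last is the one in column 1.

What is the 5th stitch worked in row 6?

Row 6 uses chart row ((6-1) mod 4)+1 = 2. Row 6 is even, so WS.
Chart row 2 tiled across columns 1-13: P P K K K K K P P P K K K
WS row: flip the tiled sequence (start at column 13) and apply K<->P; YO and K2TOG stay.
Row 6 as worked: P P P K K K P P P P P K K
Counting 5 along the worked row gives K.

Stitch:
K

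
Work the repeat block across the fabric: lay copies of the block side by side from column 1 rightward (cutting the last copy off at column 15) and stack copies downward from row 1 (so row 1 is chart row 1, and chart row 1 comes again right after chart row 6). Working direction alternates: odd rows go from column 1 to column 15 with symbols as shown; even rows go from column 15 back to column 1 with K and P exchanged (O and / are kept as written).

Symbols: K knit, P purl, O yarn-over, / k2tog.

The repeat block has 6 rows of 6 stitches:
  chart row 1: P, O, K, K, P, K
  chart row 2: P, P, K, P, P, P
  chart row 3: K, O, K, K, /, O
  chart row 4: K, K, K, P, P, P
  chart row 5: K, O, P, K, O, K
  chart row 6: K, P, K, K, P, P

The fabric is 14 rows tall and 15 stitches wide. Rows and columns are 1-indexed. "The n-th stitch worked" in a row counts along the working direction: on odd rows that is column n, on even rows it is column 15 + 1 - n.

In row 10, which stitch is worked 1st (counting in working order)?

Row 10 uses chart row ((10-1) mod 6)+1 = 4. Row 10 is even, so WS.
Chart row 4 tiled across columns 1-15: K K K P P P K K K P P P K K K
Wrong side: read the tiled row from column 15 down to 1 and exchange K with P (leave O, /).
Row 10 as worked: P P P K K K P P P K K K P P P
Stitch 1 in working order -> P

Stitch:
P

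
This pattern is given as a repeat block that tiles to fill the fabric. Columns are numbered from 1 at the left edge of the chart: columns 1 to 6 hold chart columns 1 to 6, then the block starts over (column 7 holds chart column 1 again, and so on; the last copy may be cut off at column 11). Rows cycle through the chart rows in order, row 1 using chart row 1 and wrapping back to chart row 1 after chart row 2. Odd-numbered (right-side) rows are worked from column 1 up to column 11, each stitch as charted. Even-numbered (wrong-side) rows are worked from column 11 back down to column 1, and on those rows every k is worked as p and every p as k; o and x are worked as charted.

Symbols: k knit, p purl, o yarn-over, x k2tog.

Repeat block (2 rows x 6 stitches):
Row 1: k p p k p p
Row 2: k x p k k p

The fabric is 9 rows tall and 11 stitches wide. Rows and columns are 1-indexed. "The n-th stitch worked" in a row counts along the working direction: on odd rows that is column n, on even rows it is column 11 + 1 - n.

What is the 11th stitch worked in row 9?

Result:
p

Derivation:
Row 9: (9-1) mod 2 = 0, so use chart row 1. Odd row -> RS.
Chart row 1 tiled across columns 1-11: k p p k p p k p p k p
RS row: no reversal, no swap; stitch n worked = column n.
The 11th stitch worked is p.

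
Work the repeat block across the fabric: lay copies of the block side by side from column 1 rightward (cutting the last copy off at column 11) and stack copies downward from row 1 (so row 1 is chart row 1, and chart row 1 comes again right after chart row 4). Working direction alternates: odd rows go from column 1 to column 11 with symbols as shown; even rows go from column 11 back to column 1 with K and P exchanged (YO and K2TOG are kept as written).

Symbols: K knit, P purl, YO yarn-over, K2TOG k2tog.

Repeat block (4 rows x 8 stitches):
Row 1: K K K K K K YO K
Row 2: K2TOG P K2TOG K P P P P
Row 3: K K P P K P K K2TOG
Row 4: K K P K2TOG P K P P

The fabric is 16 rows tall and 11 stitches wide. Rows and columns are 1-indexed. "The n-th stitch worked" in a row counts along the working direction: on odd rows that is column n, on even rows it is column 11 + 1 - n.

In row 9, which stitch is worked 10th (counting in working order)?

== STITCH ==
K

Derivation:
For row 9: chart row = ((9-1) mod 4) + 1 = 1; this is a RS (odd) row.
Chart row 1 tiled across columns 1-11: K K K K K K YO K K K K
RS: work column 1 to column 11, symbols as charted — the tiled row is the row as worked.
Stitch 10 in working order -> K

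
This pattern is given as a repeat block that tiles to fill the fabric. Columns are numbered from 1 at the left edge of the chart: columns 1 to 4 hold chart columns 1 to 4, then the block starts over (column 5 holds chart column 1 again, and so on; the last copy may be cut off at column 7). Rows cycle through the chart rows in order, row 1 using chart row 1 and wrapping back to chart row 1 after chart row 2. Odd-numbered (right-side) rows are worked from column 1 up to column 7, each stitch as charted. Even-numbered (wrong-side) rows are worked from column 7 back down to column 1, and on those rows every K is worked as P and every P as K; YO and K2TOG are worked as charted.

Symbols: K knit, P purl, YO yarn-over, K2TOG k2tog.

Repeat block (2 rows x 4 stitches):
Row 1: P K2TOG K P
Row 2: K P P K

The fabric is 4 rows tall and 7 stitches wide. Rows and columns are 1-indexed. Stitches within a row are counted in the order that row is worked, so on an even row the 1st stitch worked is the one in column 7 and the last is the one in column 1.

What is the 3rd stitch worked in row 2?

== STITCH ==
P

Derivation:
Row 2: (2-1) mod 2 = 1, so use chart row 2. Even row -> WS.
Chart row 2 tiled across columns 1-7: K P P K K P P
WS row: flip the tiled sequence (start at column 7) and apply K<->P; YO and K2TOG stay.
Row 2 as worked: K K P P K K P
Stitch 3 in working order -> P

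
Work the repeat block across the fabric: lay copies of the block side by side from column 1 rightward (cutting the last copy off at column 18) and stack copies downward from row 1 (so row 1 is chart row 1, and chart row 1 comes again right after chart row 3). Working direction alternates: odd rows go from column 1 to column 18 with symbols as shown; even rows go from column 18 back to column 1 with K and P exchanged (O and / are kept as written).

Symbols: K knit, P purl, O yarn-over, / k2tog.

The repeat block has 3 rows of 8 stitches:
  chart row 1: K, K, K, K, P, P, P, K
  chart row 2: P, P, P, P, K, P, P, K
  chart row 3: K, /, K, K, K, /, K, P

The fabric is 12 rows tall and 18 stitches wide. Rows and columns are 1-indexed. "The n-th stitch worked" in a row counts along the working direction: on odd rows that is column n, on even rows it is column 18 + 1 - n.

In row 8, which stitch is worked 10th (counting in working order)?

Stitch:
K

Derivation:
For row 8: chart row = ((8-1) mod 3) + 1 = 2; this is a WS (even) row.
Chart row 2 tiled across columns 1-18: P P P P K P P K P P P P K P P K P P
WS: work from column 18 back to column 1 (reverse the tiled row), swapping K<->P (O and / unchanged).
Row 8 as worked: K K P K K P K K K K P K K P K K K K
The 10th stitch worked is K.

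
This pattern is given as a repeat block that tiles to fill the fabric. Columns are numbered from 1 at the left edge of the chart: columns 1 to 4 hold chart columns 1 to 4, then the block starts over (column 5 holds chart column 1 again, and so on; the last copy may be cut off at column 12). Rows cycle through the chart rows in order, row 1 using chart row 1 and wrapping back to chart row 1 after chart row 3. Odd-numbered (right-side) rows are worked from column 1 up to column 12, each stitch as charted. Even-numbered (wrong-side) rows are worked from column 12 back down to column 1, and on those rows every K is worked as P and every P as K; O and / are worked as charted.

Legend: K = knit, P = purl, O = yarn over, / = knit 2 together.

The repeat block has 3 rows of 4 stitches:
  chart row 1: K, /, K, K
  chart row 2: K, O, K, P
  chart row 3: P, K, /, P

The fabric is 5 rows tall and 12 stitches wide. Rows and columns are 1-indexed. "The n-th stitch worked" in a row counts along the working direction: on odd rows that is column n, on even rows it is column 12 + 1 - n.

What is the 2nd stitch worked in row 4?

Row 4: (4-1) mod 3 = 0, so use chart row 1. Even row -> WS.
Chart row 1 tiled across columns 1-12: K / K K K / K K K / K K
WS row: flip the tiled sequence (start at column 12) and apply K<->P; O and / stay.
Row 4 as worked: P P / P P P / P P P / P
The 2nd stitch worked is P.

Stitch:
P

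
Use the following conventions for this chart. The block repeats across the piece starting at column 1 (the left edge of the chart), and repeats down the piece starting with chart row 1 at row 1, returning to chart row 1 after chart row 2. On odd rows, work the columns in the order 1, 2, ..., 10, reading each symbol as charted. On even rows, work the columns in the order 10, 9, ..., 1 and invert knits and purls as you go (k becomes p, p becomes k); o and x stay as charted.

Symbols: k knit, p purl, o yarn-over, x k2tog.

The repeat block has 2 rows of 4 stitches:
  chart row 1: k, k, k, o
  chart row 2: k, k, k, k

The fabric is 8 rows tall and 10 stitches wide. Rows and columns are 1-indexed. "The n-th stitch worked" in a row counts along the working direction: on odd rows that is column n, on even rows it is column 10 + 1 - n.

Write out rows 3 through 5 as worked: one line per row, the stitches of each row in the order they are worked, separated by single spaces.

Result:
k k k o k k k o k k
p p p p p p p p p p
k k k o k k k o k k

Derivation:
Row 3: chart row 1, RS - tile across columns 1-10 and work as-is.
Row 4: chart row 2, WS - tiled (columns 1-10): k k k k k k k k k k; work from column 10 back to 1 with k<->p swapped.
Row 5: chart row 1, RS - tile across columns 1-10 and work as-is.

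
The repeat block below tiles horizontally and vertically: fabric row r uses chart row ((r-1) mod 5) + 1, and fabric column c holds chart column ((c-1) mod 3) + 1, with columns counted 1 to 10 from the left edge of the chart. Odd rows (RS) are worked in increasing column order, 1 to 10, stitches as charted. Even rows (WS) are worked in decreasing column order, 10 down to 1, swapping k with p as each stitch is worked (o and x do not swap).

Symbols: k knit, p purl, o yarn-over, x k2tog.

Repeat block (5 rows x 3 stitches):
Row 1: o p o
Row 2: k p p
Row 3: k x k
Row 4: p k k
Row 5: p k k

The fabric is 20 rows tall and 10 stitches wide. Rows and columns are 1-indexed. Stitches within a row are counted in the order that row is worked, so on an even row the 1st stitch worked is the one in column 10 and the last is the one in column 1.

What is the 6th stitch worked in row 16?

Result:
k

Derivation:
Row 16: (16-1) mod 5 = 0, so use chart row 1. Even row -> WS.
Chart row 1 tiled across columns 1-10: o p o o p o o p o o
WS row: flip the tiled sequence (start at column 10) and apply k<->p; o and x stay.
Row 16 as worked: o o k o o k o o k o
The 6th stitch worked is k.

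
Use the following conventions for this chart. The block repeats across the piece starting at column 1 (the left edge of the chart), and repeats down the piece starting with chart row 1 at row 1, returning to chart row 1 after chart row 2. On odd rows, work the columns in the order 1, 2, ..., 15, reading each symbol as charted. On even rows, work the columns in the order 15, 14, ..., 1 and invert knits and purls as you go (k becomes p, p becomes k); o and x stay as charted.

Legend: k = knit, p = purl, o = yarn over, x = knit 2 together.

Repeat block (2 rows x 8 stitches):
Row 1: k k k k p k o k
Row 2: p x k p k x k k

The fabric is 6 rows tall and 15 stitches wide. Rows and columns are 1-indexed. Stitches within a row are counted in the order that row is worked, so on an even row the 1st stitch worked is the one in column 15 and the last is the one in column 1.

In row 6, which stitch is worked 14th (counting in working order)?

For row 6: chart row = ((6-1) mod 2) + 1 = 2; this is a WS (even) row.
Chart row 2 tiled across columns 1-15: p x k p k x k k p x k p k x k
WS row: flip the tiled sequence (start at column 15) and apply k<->p; o and x stay.
Row 6 as worked: p x p k p x k p p x p k p x k
Stitch 14 in working order -> x

== STITCH ==
x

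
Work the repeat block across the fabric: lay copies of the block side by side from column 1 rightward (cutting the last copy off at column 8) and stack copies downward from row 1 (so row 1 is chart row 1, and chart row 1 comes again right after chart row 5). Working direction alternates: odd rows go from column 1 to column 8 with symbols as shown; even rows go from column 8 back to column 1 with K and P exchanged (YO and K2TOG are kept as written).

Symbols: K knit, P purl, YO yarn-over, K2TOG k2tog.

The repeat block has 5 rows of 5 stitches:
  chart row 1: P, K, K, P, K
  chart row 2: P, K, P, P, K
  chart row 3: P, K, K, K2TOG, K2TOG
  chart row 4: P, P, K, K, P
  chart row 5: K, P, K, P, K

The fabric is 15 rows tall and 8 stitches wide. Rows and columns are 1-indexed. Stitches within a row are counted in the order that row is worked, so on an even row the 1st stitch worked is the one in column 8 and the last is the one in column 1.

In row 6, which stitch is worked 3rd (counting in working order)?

Result:
K

Derivation:
Row 6 uses chart row ((6-1) mod 5)+1 = 1. Row 6 is even, so WS.
Chart row 1 tiled across columns 1-8: P K K P K P K K
WS row: flip the tiled sequence (start at column 8) and apply K<->P; YO and K2TOG stay.
Row 6 as worked: P P K P K P P K
The 3rd stitch worked is K.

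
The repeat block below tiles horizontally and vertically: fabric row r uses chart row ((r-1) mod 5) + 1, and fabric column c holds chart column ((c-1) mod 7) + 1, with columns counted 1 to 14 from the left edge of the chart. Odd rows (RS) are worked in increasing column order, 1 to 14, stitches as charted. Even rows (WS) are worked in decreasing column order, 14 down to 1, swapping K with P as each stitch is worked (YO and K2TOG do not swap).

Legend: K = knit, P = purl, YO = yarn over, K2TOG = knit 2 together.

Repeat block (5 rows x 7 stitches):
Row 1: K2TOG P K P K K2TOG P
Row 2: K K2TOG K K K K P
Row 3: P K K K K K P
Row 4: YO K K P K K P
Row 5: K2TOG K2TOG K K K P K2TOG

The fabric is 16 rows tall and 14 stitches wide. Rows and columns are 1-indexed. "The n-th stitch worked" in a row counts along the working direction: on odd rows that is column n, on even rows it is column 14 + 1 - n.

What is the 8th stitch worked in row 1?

For row 1: chart row = ((1-1) mod 5) + 1 = 1; this is a RS (odd) row.
Chart row 1 tiled across columns 1-14: K2TOG P K P K K2TOG P K2TOG P K P K K2TOG P
RS row: no reversal, no swap; stitch n worked = column n.
The 8th stitch worked is K2TOG.

Stitch:
K2TOG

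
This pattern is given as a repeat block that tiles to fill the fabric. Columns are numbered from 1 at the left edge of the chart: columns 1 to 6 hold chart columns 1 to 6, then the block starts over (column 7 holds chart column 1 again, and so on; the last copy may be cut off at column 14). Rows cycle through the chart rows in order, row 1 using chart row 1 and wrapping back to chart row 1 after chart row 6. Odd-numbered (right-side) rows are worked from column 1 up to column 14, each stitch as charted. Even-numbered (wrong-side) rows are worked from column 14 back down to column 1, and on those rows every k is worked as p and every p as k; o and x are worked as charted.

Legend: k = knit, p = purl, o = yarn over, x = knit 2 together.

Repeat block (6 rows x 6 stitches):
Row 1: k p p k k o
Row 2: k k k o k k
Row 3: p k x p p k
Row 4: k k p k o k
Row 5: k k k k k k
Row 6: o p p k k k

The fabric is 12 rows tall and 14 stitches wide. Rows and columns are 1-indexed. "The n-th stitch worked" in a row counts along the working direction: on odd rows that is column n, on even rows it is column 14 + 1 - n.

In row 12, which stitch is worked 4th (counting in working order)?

Result:
p

Derivation:
Row 12: (12-1) mod 6 = 5, so use chart row 6. Even row -> WS.
Chart row 6 tiled across columns 1-14: o p p k k k o p p k k k o p
Wrong side: read the tiled row from column 14 down to 1 and exchange k with p (leave o, x).
Row 12 as worked: k o p p p k k o p p p k k o
The 4th stitch worked is p.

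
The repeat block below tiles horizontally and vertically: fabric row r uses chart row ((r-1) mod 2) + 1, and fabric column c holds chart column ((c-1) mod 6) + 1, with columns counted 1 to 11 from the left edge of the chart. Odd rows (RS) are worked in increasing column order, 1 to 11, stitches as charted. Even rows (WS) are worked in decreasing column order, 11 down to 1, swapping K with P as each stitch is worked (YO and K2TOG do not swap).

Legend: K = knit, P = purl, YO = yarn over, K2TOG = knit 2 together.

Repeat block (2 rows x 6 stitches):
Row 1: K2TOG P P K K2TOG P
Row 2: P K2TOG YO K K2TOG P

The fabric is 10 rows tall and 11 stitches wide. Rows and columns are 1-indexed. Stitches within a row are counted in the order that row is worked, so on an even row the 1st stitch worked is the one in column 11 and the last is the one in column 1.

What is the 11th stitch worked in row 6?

For row 6: chart row = ((6-1) mod 2) + 1 = 2; this is a WS (even) row.
Chart row 2 tiled across columns 1-11: P K2TOG YO K K2TOG P P K2TOG YO K K2TOG
Wrong side: read the tiled row from column 11 down to 1 and exchange K with P (leave YO, K2TOG).
Row 6 as worked: K2TOG P YO K2TOG K K K2TOG P YO K2TOG K
The 11th stitch worked is K.

Stitch:
K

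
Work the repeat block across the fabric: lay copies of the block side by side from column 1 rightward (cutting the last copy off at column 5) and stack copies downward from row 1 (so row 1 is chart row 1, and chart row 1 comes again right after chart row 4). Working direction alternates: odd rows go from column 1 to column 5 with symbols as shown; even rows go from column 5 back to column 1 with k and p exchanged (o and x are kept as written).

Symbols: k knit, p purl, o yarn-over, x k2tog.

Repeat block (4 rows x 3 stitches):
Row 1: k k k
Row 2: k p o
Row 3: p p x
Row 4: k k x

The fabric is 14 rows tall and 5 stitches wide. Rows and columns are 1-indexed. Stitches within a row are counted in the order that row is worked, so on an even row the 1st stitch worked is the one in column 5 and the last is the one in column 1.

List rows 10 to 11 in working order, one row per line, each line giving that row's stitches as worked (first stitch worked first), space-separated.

== ROWS AS WORKED ==
k p o k p
p p x p p

Derivation:
Row 10: chart row 2, WS - tiled (columns 1-5): k p o k p; work from column 5 back to 1 with k<->p swapped.
Row 11: chart row 3, RS - tile across columns 1-5 and work as-is.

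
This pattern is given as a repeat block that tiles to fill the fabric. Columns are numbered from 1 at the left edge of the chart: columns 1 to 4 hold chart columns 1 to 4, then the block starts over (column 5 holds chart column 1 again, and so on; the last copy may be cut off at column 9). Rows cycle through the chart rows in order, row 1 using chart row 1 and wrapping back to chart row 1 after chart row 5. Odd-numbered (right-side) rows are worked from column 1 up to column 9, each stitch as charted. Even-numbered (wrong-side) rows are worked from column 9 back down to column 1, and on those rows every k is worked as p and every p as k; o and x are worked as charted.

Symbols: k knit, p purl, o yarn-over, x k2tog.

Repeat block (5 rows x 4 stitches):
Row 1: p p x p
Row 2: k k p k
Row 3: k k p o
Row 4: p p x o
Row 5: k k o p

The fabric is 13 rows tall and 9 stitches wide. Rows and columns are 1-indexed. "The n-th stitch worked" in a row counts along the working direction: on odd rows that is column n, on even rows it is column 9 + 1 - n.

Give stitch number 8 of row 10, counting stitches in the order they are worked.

Result:
p

Derivation:
Row 10: (10-1) mod 5 = 4, so use chart row 5. Even row -> WS.
Chart row 5 tiled across columns 1-9: k k o p k k o p k
WS row: flip the tiled sequence (start at column 9) and apply k<->p; o and x stay.
Row 10 as worked: p k o p p k o p p
Stitch 8 in working order -> p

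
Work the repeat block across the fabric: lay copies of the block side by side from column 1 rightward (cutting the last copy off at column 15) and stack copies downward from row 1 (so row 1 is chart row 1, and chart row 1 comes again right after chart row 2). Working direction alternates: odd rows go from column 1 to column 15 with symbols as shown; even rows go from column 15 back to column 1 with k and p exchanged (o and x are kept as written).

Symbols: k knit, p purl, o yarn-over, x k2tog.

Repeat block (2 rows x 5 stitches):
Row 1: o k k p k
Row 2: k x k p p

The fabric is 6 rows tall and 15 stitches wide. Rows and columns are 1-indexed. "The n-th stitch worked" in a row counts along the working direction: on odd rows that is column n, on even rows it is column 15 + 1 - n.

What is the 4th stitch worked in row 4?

For row 4: chart row = ((4-1) mod 2) + 1 = 2; this is a WS (even) row.
Chart row 2 tiled across columns 1-15: k x k p p k x k p p k x k p p
WS: work from column 15 back to column 1 (reverse the tiled row), swapping k<->p (o and x unchanged).
Row 4 as worked: k k p x p k k p x p k k p x p
The 4th stitch worked is x.

== STITCH ==
x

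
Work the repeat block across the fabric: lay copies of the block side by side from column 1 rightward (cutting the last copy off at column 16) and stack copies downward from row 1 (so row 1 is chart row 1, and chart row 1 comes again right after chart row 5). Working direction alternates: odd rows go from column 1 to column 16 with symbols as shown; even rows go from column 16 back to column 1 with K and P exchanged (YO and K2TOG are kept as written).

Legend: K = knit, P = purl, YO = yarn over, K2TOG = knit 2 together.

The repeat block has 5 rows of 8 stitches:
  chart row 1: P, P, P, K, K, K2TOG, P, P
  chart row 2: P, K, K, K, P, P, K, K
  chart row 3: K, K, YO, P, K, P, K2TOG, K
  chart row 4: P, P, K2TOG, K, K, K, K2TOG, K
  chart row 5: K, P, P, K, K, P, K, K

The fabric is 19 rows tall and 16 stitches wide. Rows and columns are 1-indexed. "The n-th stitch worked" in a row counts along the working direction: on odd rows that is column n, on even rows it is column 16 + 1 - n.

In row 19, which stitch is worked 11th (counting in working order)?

== STITCH ==
K2TOG

Derivation:
Row 19: (19-1) mod 5 = 3, so use chart row 4. Odd row -> RS.
Chart row 4 tiled across columns 1-16: P P K2TOG K K K K2TOG K P P K2TOG K K K K2TOG K
Right side: take the tiled row as-is (worked left to right from column 1).
Counting 11 along the worked row gives K2TOG.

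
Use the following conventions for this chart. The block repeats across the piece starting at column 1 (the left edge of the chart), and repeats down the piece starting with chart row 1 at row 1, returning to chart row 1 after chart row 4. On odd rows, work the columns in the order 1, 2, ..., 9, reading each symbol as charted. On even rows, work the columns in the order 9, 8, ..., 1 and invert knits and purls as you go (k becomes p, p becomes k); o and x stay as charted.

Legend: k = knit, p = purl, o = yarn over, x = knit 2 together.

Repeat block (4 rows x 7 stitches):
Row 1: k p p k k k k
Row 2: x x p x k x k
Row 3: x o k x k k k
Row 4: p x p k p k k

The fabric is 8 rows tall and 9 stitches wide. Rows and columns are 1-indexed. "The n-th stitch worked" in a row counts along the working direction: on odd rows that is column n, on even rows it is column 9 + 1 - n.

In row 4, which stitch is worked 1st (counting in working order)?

For row 4: chart row = ((4-1) mod 4) + 1 = 4; this is a WS (even) row.
Chart row 4 tiled across columns 1-9: p x p k p k k p x
Wrong side: read the tiled row from column 9 down to 1 and exchange k with p (leave o, x).
Row 4 as worked: x k p p k p k x k
Stitch 1 in working order -> x

Result:
x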